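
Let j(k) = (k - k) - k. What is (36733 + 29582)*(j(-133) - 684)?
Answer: -36539565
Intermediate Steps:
j(k) = -k (j(k) = 0 - k = -k)
(36733 + 29582)*(j(-133) - 684) = (36733 + 29582)*(-1*(-133) - 684) = 66315*(133 - 684) = 66315*(-551) = -36539565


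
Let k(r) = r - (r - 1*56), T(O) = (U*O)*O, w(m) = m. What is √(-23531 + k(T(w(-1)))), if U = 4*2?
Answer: 5*I*√939 ≈ 153.22*I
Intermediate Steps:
U = 8
T(O) = 8*O² (T(O) = (8*O)*O = 8*O²)
k(r) = 56 (k(r) = r - (r - 56) = r - (-56 + r) = r + (56 - r) = 56)
√(-23531 + k(T(w(-1)))) = √(-23531 + 56) = √(-23475) = 5*I*√939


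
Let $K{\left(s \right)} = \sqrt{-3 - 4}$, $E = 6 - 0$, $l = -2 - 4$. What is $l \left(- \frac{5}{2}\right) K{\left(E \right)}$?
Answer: $15 i \sqrt{7} \approx 39.686 i$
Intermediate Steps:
$l = -6$ ($l = -2 - 4 = -6$)
$E = 6$ ($E = 6 + 0 = 6$)
$K{\left(s \right)} = i \sqrt{7}$ ($K{\left(s \right)} = \sqrt{-7} = i \sqrt{7}$)
$l \left(- \frac{5}{2}\right) K{\left(E \right)} = - 6 \left(- \frac{5}{2}\right) i \sqrt{7} = - 6 \left(\left(-5\right) \frac{1}{2}\right) i \sqrt{7} = \left(-6\right) \left(- \frac{5}{2}\right) i \sqrt{7} = 15 i \sqrt{7}$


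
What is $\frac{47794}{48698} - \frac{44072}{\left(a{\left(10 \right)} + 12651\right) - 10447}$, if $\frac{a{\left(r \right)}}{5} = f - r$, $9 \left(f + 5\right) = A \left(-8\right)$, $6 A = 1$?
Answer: $- \frac{3942964735}{199880941} \approx -19.727$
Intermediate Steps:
$A = \frac{1}{6}$ ($A = \frac{1}{6} \cdot 1 = \frac{1}{6} \approx 0.16667$)
$f = - \frac{139}{27}$ ($f = -5 + \frac{\frac{1}{6} \left(-8\right)}{9} = -5 + \frac{1}{9} \left(- \frac{4}{3}\right) = -5 - \frac{4}{27} = - \frac{139}{27} \approx -5.1481$)
$a{\left(r \right)} = - \frac{695}{27} - 5 r$ ($a{\left(r \right)} = 5 \left(- \frac{139}{27} - r\right) = - \frac{695}{27} - 5 r$)
$\frac{47794}{48698} - \frac{44072}{\left(a{\left(10 \right)} + 12651\right) - 10447} = \frac{47794}{48698} - \frac{44072}{\left(\left(- \frac{695}{27} - 50\right) + 12651\right) - 10447} = 47794 \cdot \frac{1}{48698} - \frac{44072}{\left(\left(- \frac{695}{27} - 50\right) + 12651\right) - 10447} = \frac{23897}{24349} - \frac{44072}{\left(- \frac{2045}{27} + 12651\right) - 10447} = \frac{23897}{24349} - \frac{44072}{\frac{339532}{27} - 10447} = \frac{23897}{24349} - \frac{44072}{\frac{57463}{27}} = \frac{23897}{24349} - \frac{169992}{8209} = - \frac{3942964735}{199880941}$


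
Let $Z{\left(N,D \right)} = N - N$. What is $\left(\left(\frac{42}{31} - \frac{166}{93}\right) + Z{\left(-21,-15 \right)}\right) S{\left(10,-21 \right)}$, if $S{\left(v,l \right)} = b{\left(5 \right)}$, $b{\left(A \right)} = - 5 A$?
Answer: $\frac{1000}{93} \approx 10.753$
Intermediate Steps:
$Z{\left(N,D \right)} = 0$
$S{\left(v,l \right)} = -25$ ($S{\left(v,l \right)} = \left(-5\right) 5 = -25$)
$\left(\left(\frac{42}{31} - \frac{166}{93}\right) + Z{\left(-21,-15 \right)}\right) S{\left(10,-21 \right)} = \left(\left(\frac{42}{31} - \frac{166}{93}\right) + 0\right) \left(-25\right) = \left(- \frac{40}{93} + 0\right) \left(-25\right) = \left(- \frac{40}{93}\right) \left(-25\right) = \frac{1000}{93}$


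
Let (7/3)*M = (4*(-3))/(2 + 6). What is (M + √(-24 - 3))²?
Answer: -5211/196 - 27*I*√3/7 ≈ -26.587 - 6.6808*I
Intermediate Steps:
M = -9/14 (M = 3*((4*(-3))/(2 + 6))/7 = 3*(-12/8)/7 = 3*(-12*⅛)/7 = (3/7)*(-3/2) = -9/14 ≈ -0.64286)
(M + √(-24 - 3))² = (-9/14 + √(-24 - 3))² = (-9/14 + √(-27))² = (-9/14 + 3*I*√3)²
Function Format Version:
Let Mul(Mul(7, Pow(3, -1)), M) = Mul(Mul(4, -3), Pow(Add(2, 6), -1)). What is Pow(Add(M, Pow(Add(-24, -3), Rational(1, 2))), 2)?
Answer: Add(Rational(-5211, 196), Mul(Rational(-27, 7), I, Pow(3, Rational(1, 2)))) ≈ Add(-26.587, Mul(-6.6808, I))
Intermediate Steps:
M = Rational(-9, 14) (M = Mul(Rational(3, 7), Mul(Mul(4, -3), Pow(Add(2, 6), -1))) = Mul(Rational(3, 7), Mul(-12, Pow(8, -1))) = Mul(Rational(3, 7), Mul(-12, Rational(1, 8))) = Mul(Rational(3, 7), Rational(-3, 2)) = Rational(-9, 14) ≈ -0.64286)
Pow(Add(M, Pow(Add(-24, -3), Rational(1, 2))), 2) = Pow(Add(Rational(-9, 14), Pow(Add(-24, -3), Rational(1, 2))), 2) = Pow(Add(Rational(-9, 14), Pow(-27, Rational(1, 2))), 2) = Pow(Add(Rational(-9, 14), Mul(3, I, Pow(3, Rational(1, 2)))), 2)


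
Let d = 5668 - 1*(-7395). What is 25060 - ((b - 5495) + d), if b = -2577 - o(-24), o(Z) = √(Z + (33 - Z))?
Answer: 20069 + √33 ≈ 20075.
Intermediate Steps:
d = 13063 (d = 5668 + 7395 = 13063)
o(Z) = √33
b = -2577 - √33 ≈ -2582.7
25060 - ((b - 5495) + d) = 25060 - (((-2577 - √33) - 5495) + 13063) = 25060 - ((-8072 - √33) + 13063) = 25060 - (4991 - √33) = 25060 + (-4991 + √33) = 20069 + √33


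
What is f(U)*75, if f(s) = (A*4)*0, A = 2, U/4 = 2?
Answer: 0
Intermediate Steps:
U = 8 (U = 4*2 = 8)
f(s) = 0 (f(s) = (2*4)*0 = 8*0 = 0)
f(U)*75 = 0*75 = 0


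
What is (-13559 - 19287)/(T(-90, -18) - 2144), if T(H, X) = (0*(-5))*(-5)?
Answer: 16423/1072 ≈ 15.320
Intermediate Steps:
T(H, X) = 0 (T(H, X) = 0*(-5) = 0)
(-13559 - 19287)/(T(-90, -18) - 2144) = (-13559 - 19287)/(0 - 2144) = -32846/(-2144) = -32846*(-1/2144) = 16423/1072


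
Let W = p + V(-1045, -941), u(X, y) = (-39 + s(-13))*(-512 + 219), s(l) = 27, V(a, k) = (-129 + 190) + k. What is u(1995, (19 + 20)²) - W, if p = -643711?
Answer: 648107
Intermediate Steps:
V(a, k) = 61 + k
u(X, y) = 3516 (u(X, y) = (-39 + 27)*(-512 + 219) = -12*(-293) = 3516)
W = -644591 (W = -643711 + (61 - 941) = -643711 - 880 = -644591)
u(1995, (19 + 20)²) - W = 3516 - 1*(-644591) = 3516 + 644591 = 648107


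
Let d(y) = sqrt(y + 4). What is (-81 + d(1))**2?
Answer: (81 - sqrt(5))**2 ≈ 6203.8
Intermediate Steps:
d(y) = sqrt(4 + y)
(-81 + d(1))**2 = (-81 + sqrt(4 + 1))**2 = (-81 + sqrt(5))**2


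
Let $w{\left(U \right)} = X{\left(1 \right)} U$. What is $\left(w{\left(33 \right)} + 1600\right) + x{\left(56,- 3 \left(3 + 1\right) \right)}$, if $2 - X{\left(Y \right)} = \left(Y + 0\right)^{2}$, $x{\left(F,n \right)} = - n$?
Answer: $1645$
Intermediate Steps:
$X{\left(Y \right)} = 2 - Y^{2}$ ($X{\left(Y \right)} = 2 - \left(Y + 0\right)^{2} = 2 - Y^{2}$)
$w{\left(U \right)} = U$ ($w{\left(U \right)} = \left(2 - 1^{2}\right) U = \left(2 - 1\right) U = 1 U = U$)
$\left(w{\left(33 \right)} + 1600\right) + x{\left(56,- 3 \left(3 + 1\right) \right)} = \left(33 + 1600\right) - - 3 \left(3 + 1\right) = 1633 - \left(-3\right) 4 = 1633 - -12 = 1633 + 12 = 1645$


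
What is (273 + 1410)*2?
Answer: 3366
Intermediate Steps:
(273 + 1410)*2 = 1683*2 = 3366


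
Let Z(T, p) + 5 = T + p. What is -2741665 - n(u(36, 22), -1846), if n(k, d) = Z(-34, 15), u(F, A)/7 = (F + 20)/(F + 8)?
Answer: -2741641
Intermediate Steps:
Z(T, p) = -5 + T + p (Z(T, p) = -5 + (T + p) = -5 + T + p)
u(F, A) = 7*(20 + F)/(8 + F) (u(F, A) = 7*((F + 20)/(F + 8)) = 7*((20 + F)/(8 + F)) = 7*(20 + F)/(8 + F))
n(k, d) = -24 (n(k, d) = -5 - 34 + 15 = -24)
-2741665 - n(u(36, 22), -1846) = -2741665 - 1*(-24) = -2741665 + 24 = -2741641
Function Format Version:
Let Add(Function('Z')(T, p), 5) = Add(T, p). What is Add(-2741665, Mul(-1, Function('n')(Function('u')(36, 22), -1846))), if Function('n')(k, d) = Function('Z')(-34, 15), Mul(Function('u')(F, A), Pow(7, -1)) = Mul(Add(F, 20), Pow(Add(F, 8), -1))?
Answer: -2741641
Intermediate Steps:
Function('Z')(T, p) = Add(-5, T, p) (Function('Z')(T, p) = Add(-5, Add(T, p)) = Add(-5, T, p))
Function('u')(F, A) = Mul(7, Pow(Add(8, F), -1), Add(20, F)) (Function('u')(F, A) = Mul(7, Mul(Add(F, 20), Pow(Add(F, 8), -1))) = Mul(7, Mul(Add(20, F), Pow(Add(8, F), -1))) = Mul(7, Mul(Pow(Add(8, F), -1), Add(20, F))) = Mul(7, Pow(Add(8, F), -1), Add(20, F)))
Function('n')(k, d) = -24 (Function('n')(k, d) = Add(-5, -34, 15) = -24)
Add(-2741665, Mul(-1, Function('n')(Function('u')(36, 22), -1846))) = Add(-2741665, Mul(-1, -24)) = Add(-2741665, 24) = -2741641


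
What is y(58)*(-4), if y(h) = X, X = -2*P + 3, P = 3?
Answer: 12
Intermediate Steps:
X = -3 (X = -2*3 + 3 = -6 + 3 = -3)
y(h) = -3
y(58)*(-4) = -3*(-4) = 12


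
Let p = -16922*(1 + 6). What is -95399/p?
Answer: 95399/118454 ≈ 0.80537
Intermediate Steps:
p = -118454 (p = -16922*7 = -118454)
-95399/p = -95399/(-118454) = -95399*(-1/118454) = 95399/118454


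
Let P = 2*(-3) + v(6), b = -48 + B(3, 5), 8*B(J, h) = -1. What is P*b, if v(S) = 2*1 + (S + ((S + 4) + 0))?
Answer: -1155/2 ≈ -577.50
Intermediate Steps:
B(J, h) = -1/8 (B(J, h) = (1/8)*(-1) = -1/8)
b = -385/8 (b = -48 - 1/8 = -385/8 ≈ -48.125)
v(S) = 6 + 2*S (v(S) = 2 + (S + ((4 + S) + 0)) = 2 + (S + (4 + S)) = 2 + (4 + 2*S) = 6 + 2*S)
P = 12 (P = 2*(-3) + (6 + 2*6) = -6 + (6 + 12) = -6 + 18 = 12)
P*b = 12*(-385/8) = -1155/2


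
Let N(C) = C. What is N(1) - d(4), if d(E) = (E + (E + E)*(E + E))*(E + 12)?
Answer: -1087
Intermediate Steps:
d(E) = (12 + E)*(E + 4*E²) (d(E) = (E + (2*E)*(2*E))*(12 + E) = (E + 4*E²)*(12 + E) = (12 + E)*(E + 4*E²))
N(1) - d(4) = 1 - 4*(12 + 4*4² + 49*4) = 1 - 4*(12 + 4*16 + 196) = 1 - 4*(12 + 64 + 196) = 1 - 4*272 = 1 - 1*1088 = 1 - 1088 = -1087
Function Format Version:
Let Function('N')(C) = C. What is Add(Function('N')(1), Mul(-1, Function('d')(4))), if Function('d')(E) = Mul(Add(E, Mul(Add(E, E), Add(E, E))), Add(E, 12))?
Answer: -1087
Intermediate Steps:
Function('d')(E) = Mul(Add(12, E), Add(E, Mul(4, Pow(E, 2)))) (Function('d')(E) = Mul(Add(E, Mul(Mul(2, E), Mul(2, E))), Add(12, E)) = Mul(Add(E, Mul(4, Pow(E, 2))), Add(12, E)) = Mul(Add(12, E), Add(E, Mul(4, Pow(E, 2)))))
Add(Function('N')(1), Mul(-1, Function('d')(4))) = Add(1, Mul(-1, Mul(4, Add(12, Mul(4, Pow(4, 2)), Mul(49, 4))))) = Add(1, Mul(-1, Mul(4, Add(12, Mul(4, 16), 196)))) = Add(1, Mul(-1, Mul(4, Add(12, 64, 196)))) = Add(1, Mul(-1, Mul(4, 272))) = Add(1, Mul(-1, 1088)) = Add(1, -1088) = -1087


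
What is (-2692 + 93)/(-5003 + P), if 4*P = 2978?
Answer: 5198/8517 ≈ 0.61031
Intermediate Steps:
P = 1489/2 (P = (1/4)*2978 = 1489/2 ≈ 744.50)
(-2692 + 93)/(-5003 + P) = (-2692 + 93)/(-5003 + 1489/2) = -2599/(-8517/2) = -2599*(-2/8517) = 5198/8517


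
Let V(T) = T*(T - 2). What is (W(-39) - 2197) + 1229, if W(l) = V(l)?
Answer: 631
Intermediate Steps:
V(T) = T*(-2 + T)
W(l) = l*(-2 + l)
(W(-39) - 2197) + 1229 = (-39*(-2 - 39) - 2197) + 1229 = (-39*(-41) - 2197) + 1229 = (1599 - 2197) + 1229 = -598 + 1229 = 631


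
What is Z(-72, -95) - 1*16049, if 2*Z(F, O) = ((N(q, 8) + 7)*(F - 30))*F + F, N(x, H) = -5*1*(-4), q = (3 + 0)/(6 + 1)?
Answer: 83059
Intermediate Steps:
q = 3/7 ≈ 0.42857
N(x, H) = 20 (N(x, H) = -5*(-4) = 20)
Z(F, O) = F/2 + F*(-810 + 27*F)/2 (Z(F, O) = (((20 + 7)*(F - 30))*F + F)/2 = ((27*(-30 + F))*F + F)/2 = ((-810 + 27*F)*F + F)/2 = (F*(-810 + 27*F) + F)/2 = (F + F*(-810 + 27*F))/2 = F/2 + F*(-810 + 27*F)/2)
Z(-72, -95) - 1*16049 = (1/2)*(-72)*(-809 + 27*(-72)) - 1*16049 = (1/2)*(-72)*(-809 - 1944) - 16049 = (1/2)*(-72)*(-2753) - 16049 = 99108 - 16049 = 83059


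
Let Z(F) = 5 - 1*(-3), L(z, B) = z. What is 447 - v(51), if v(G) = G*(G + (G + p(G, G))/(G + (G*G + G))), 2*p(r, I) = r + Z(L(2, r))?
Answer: -228485/106 ≈ -2155.5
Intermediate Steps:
Z(F) = 8 (Z(F) = 5 + 3 = 8)
p(r, I) = 4 + r/2 (p(r, I) = (r + 8)/2 = (8 + r)/2 = 4 + r/2)
v(G) = G*(G + (4 + 3*G/2)/(G**2 + 2*G)) (v(G) = G*(G + (G + (4 + G/2))/(G + (G*G + G))) = G*(G + (4 + 3*G/2)/(G + (G**2 + G))) = G*(G + (4 + 3*G/2)/(G + (G + G**2))) = G*(G + (4 + 3*G/2)/(G**2 + 2*G)))
447 - v(51) = 447 - (4 + 51**3 + 2*51**2 + (3/2)*51)/(2 + 51) = 447 - (4 + 132651 + 2*2601 + 153/2)/53 = 447 - (4 + 132651 + 5202 + 153/2)/53 = 447 - 275867/(53*2) = 447 - 1*275867/106 = 447 - 275867/106 = -228485/106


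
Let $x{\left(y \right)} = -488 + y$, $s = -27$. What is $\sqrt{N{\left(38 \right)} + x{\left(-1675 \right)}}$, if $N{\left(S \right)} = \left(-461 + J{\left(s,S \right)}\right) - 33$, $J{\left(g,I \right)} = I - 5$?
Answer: $8 i \sqrt{41} \approx 51.225 i$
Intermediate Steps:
$J{\left(g,I \right)} = -5 + I$
$N{\left(S \right)} = -499 + S$ ($N{\left(S \right)} = \left(-461 + \left(-5 + S\right)\right) - 33 = \left(-466 + S\right) - 33 = -499 + S$)
$\sqrt{N{\left(38 \right)} + x{\left(-1675 \right)}} = \sqrt{\left(-499 + 38\right) - 2163} = \sqrt{-461 - 2163} = \sqrt{-2624} = 8 i \sqrt{41}$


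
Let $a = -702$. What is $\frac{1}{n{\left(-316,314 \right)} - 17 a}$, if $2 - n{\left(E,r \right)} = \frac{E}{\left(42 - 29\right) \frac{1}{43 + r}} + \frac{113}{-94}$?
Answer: $\frac{1222}{25191589} \approx 4.8508 \cdot 10^{-5}$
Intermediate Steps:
$n{\left(E,r \right)} = \frac{301}{94} - E \left(\frac{43}{13} + \frac{r}{13}\right)$ ($n{\left(E,r \right)} = 2 - \left(\frac{E}{\left(42 - 29\right) \frac{1}{43 + r}} + \frac{113}{-94}\right) = 2 - \left(\frac{E}{13 \frac{1}{43 + r}} + 113 \left(- \frac{1}{94}\right)\right) = 2 - \left(E \left(\frac{43}{13} + \frac{r}{13}\right) - \frac{113}{94}\right) = 2 - \left(- \frac{113}{94} + E \left(\frac{43}{13} + \frac{r}{13}\right)\right) = \frac{301}{94} - E \left(\frac{43}{13} + \frac{r}{13}\right)$)
$\frac{1}{n{\left(-316,314 \right)} - 17 a} = \frac{1}{\left(\frac{301}{94} - - \frac{13588}{13} - \left(- \frac{316}{13}\right) 314\right) - -11934} = \frac{1}{\left(\frac{301}{94} + \frac{13588}{13} + \frac{99224}{13}\right) + 11934} = \frac{1}{\frac{10608241}{1222} + 11934} = \frac{1}{\frac{25191589}{1222}} = \frac{1222}{25191589}$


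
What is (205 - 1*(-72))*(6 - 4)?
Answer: 554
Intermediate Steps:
(205 - 1*(-72))*(6 - 4) = (205 + 72)*2 = 277*2 = 554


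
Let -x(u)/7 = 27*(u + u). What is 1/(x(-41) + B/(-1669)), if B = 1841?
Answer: 1669/25864321 ≈ 6.4529e-5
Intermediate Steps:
x(u) = -378*u (x(u) = -189*(u + u) = -189*2*u = -378*u)
1/(x(-41) + B/(-1669)) = 1/(-378*(-41) + 1841/(-1669)) = 1/(15498 + 1841*(-1/1669)) = 1/(15498 - 1841/1669) = 1/(25864321/1669) = 1669/25864321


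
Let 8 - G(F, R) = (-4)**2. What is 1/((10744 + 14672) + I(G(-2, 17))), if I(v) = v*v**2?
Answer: 1/24904 ≈ 4.0154e-5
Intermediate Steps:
G(F, R) = -8 (G(F, R) = 8 - 1*(-4)**2 = 8 - 1*16 = 8 - 16 = -8)
I(v) = v**3
1/((10744 + 14672) + I(G(-2, 17))) = 1/((10744 + 14672) + (-8)**3) = 1/(25416 - 512) = 1/24904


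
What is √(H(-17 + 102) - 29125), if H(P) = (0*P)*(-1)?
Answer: 5*I*√1165 ≈ 170.66*I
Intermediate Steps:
H(P) = 0 (H(P) = 0*(-1) = 0)
√(H(-17 + 102) - 29125) = √(0 - 29125) = √(-29125) = 5*I*√1165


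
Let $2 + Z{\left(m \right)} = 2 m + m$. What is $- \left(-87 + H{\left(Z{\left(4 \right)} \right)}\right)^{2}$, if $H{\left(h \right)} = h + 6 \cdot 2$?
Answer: $-4225$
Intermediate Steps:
$Z{\left(m \right)} = -2 + 3 m$ ($Z{\left(m \right)} = -2 + \left(2 m + m\right) = -2 + 3 m$)
$H{\left(h \right)} = 12 + h$ ($H{\left(h \right)} = h + 12 = 12 + h$)
$- \left(-87 + H{\left(Z{\left(4 \right)} \right)}\right)^{2} = - \left(-87 + \left(12 + \left(-2 + 3 \cdot 4\right)\right)\right)^{2} = - \left(-87 + \left(12 + \left(-2 + 12\right)\right)\right)^{2} = - \left(-87 + \left(12 + 10\right)\right)^{2} = - \left(-87 + 22\right)^{2} = - \left(-65\right)^{2} = \left(-1\right) 4225 = -4225$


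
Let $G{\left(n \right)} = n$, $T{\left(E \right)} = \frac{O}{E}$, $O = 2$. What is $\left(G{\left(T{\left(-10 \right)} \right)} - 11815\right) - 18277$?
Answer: $- \frac{150461}{5} \approx -30092.0$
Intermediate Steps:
$T{\left(E \right)} = \frac{2}{E}$
$\left(G{\left(T{\left(-10 \right)} \right)} - 11815\right) - 18277 = \left(\frac{2}{-10} - 11815\right) - 18277 = \left(2 \left(- \frac{1}{10}\right) - 11815\right) - 18277 = \left(- \frac{1}{5} - 11815\right) - 18277 = - \frac{59076}{5} - 18277 = - \frac{150461}{5}$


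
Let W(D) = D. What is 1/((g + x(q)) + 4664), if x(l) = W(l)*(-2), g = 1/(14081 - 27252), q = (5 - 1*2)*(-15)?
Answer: 13171/62614933 ≈ 0.00021035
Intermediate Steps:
q = -45 (q = (5 - 2)*(-15) = 3*(-15) = -45)
g = -1/13171 (g = 1/(-13171) = -1/13171 ≈ -7.5924e-5)
x(l) = -2*l (x(l) = l*(-2) = -2*l)
1/((g + x(q)) + 4664) = 1/((-1/13171 - 2*(-45)) + 4664) = 1/((-1/13171 + 90) + 4664) = 1/(1185389/13171 + 4664) = 1/(62614933/13171) = 13171/62614933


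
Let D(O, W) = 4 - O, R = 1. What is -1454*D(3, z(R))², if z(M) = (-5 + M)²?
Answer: -1454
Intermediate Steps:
-1454*D(3, z(R))² = -1454*(4 - 1*3)² = -1454*(4 - 3)² = -1454*1² = -1454*1 = -1454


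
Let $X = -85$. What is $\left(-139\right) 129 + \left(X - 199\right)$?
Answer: $-18215$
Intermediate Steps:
$\left(-139\right) 129 + \left(X - 199\right) = \left(-139\right) 129 - 284 = -17931 - 284 = -18215$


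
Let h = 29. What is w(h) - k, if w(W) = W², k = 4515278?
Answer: -4514437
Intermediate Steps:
w(h) - k = 29² - 1*4515278 = 841 - 4515278 = -4514437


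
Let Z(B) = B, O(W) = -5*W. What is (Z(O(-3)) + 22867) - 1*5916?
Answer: 16966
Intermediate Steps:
(Z(O(-3)) + 22867) - 1*5916 = (-5*(-3) + 22867) - 1*5916 = (15 + 22867) - 5916 = 22882 - 5916 = 16966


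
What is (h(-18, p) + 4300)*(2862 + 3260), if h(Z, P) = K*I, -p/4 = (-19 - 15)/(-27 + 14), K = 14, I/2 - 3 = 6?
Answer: 27867344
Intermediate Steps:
I = 18 (I = 6 + 2*6 = 6 + 12 = 18)
p = -136/13 (p = -4*(-19 - 15)/(-27 + 14) = -(-136)/(-13) = -(-136)*(-1)/13 = -4*34/13 = -136/13 ≈ -10.462)
h(Z, P) = 252 (h(Z, P) = 14*18 = 252)
(h(-18, p) + 4300)*(2862 + 3260) = (252 + 4300)*(2862 + 3260) = 4552*6122 = 27867344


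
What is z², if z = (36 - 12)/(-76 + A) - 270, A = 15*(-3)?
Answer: 1068897636/14641 ≈ 73007.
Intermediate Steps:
A = -45
z = -32694/121 (z = (36 - 12)/(-76 - 45) - 270 = 24/(-121) - 270 = 24*(-1/121) - 270 = -24/121 - 270 = -32694/121 ≈ -270.20)
z² = (-32694/121)² = 1068897636/14641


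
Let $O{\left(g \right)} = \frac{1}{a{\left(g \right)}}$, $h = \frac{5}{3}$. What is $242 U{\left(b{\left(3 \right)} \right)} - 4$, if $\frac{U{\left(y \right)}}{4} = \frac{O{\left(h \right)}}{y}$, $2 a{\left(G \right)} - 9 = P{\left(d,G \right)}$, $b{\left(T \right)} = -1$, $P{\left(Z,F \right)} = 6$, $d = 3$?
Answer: $- \frac{1996}{15} \approx -133.07$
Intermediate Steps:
$a{\left(G \right)} = \frac{15}{2}$ ($a{\left(G \right)} = \frac{9}{2} + \frac{1}{2} \cdot 6 = \frac{9}{2} + 3 = \frac{15}{2}$)
$h = \frac{5}{3}$ ($h = 5 \cdot \frac{1}{3} = \frac{5}{3} \approx 1.6667$)
$O{\left(g \right)} = \frac{2}{15}$ ($O{\left(g \right)} = \frac{1}{\frac{15}{2}} = \frac{2}{15}$)
$U{\left(y \right)} = \frac{8}{15 y}$ ($U{\left(y \right)} = 4 \frac{2}{15 y} = \frac{8}{15 y}$)
$242 U{\left(b{\left(3 \right)} \right)} - 4 = 242 \frac{8}{15 \left(-1\right)} - 4 = 242 \cdot \frac{8}{15} \left(-1\right) - 4 = 242 \left(- \frac{8}{15}\right) - 4 = - \frac{1936}{15} - 4 = - \frac{1996}{15}$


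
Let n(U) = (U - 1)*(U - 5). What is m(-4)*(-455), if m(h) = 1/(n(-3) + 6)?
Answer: -455/38 ≈ -11.974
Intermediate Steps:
n(U) = (-1 + U)*(-5 + U)
m(h) = 1/38 (m(h) = 1/((5 + (-3)**2 - 6*(-3)) + 6) = 1/((5 + 9 + 18) + 6) = 1/(32 + 6) = 1/38)
m(-4)*(-455) = (1/38)*(-455) = -455/38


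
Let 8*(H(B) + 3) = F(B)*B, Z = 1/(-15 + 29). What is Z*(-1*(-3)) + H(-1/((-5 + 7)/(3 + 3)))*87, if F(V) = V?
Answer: -9123/56 ≈ -162.91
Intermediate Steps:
Z = 1/14 ≈ 0.071429
H(B) = -3 + B²/8 (H(B) = -3 + (B*B)/8 = -3 + B²/8)
Z*(-1*(-3)) + H(-1/((-5 + 7)/(3 + 3)))*87 = (-1*(-3))/14 + (-3 + (-1/((-5 + 7)/(3 + 3)))²/8)*87 = (1/14)*3 + (-3 + (-1/(2/6))²/8)*87 = 3/14 + (-3 + (-1/(2*(⅙)))²/8)*87 = 3/14 + (-3 + (-1/⅓)²/8)*87 = 3/14 + (-3 + (-1*3)²/8)*87 = 3/14 + (-3 + (⅛)*(-3)²)*87 = 3/14 + (-3 + (⅛)*9)*87 = 3/14 + (-3 + 9/8)*87 = 3/14 - 15/8*87 = 3/14 - 1305/8 = -9123/56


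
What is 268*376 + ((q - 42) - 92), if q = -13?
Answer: 100621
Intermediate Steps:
268*376 + ((q - 42) - 92) = 268*376 + ((-13 - 42) - 92) = 100768 + (-55 - 92) = 100768 - 147 = 100621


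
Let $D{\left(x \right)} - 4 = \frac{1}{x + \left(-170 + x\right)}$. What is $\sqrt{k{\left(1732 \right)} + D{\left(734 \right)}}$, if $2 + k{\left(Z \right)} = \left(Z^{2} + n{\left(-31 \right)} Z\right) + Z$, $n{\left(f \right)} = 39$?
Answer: $\frac{\sqrt{5170842066522}}{1298} \approx 1751.9$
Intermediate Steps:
$D{\left(x \right)} = 4 + \frac{1}{-170 + 2 x}$ ($D{\left(x \right)} = 4 + \frac{1}{x + \left(-170 + x\right)} = 4 + \frac{1}{-170 + 2 x}$)
$k{\left(Z \right)} = -2 + Z^{2} + 40 Z$ ($k{\left(Z \right)} = -2 + \left(\left(Z^{2} + 39 Z\right) + Z\right) = -2 + \left(Z^{2} + 40 Z\right) = -2 + Z^{2} + 40 Z$)
$\sqrt{k{\left(1732 \right)} + D{\left(734 \right)}} = \sqrt{\left(-2 + 1732^{2} + 40 \cdot 1732\right) + \frac{-679 + 8 \cdot 734}{2 \left(-85 + 734\right)}} = \sqrt{\left(-2 + 2999824 + 69280\right) + \frac{-679 + 5872}{2 \cdot 649}} = \sqrt{3069102 + \frac{1}{2} \cdot \frac{1}{649} \cdot 5193} = \sqrt{3069102 + \frac{5193}{1298}} = \sqrt{\frac{3983699589}{1298}} = \frac{\sqrt{5170842066522}}{1298}$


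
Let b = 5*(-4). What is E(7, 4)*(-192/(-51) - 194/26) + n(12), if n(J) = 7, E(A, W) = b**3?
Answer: 6537547/221 ≈ 29582.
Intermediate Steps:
b = -20
E(A, W) = -8000 (E(A, W) = (-20)**3 = -8000)
E(7, 4)*(-192/(-51) - 194/26) + n(12) = -8000*(-192/(-51) - 194/26) + 7 = -8000*(-192*(-1/51) - 194*1/26) + 7 = -8000*(64/17 - 97/13) + 7 = -8000*(-817/221) + 7 = 6536000/221 + 7 = 6537547/221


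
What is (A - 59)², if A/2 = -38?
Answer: 18225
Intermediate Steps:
A = -76 (A = 2*(-38) = -76)
(A - 59)² = (-76 - 59)² = (-135)² = 18225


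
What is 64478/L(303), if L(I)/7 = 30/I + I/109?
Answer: 709838302/221851 ≈ 3199.6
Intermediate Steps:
L(I) = 210/I + 7*I/109 (L(I) = 7*(30/I + I/109) = 210/I + 7*I/109)
64478/L(303) = 64478/(210/303 + (7/109)*303) = 64478/(210*(1/303) + 2121/109) = 64478/(70/101 + 2121/109) = 64478/(221851/11009) = 64478*(11009/221851) = 709838302/221851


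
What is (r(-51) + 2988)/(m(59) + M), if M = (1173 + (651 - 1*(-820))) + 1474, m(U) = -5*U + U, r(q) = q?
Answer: 979/1294 ≈ 0.75657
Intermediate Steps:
m(U) = -4*U
M = 4118 (M = (1173 + (651 + 820)) + 1474 = (1173 + 1471) + 1474 = 2644 + 1474 = 4118)
(r(-51) + 2988)/(m(59) + M) = (-51 + 2988)/(-4*59 + 4118) = 2937/(-236 + 4118) = 2937/3882 = 2937*(1/3882) = 979/1294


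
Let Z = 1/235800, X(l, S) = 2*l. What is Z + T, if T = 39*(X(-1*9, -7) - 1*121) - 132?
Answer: -1309397399/235800 ≈ -5553.0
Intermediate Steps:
Z = 1/235800 ≈ 4.2409e-6
T = -5553 (T = 39*(2*(-1*9) - 1*121) - 132 = 39*(2*(-9) - 121) - 132 = 39*(-18 - 121) - 132 = 39*(-139) - 132 = -5421 - 132 = -5553)
Z + T = 1/235800 - 5553 = -1309397399/235800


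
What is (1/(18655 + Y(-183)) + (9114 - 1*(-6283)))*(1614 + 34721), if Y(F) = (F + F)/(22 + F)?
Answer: 1680487649280830/3003821 ≈ 5.5945e+8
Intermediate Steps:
Y(F) = 2*F/(22 + F) (Y(F) = (2*F)/(22 + F) = 2*F/(22 + F))
(1/(18655 + Y(-183)) + (9114 - 1*(-6283)))*(1614 + 34721) = (1/(18655 + 2*(-183)/(22 - 183)) + (9114 - 1*(-6283)))*(1614 + 34721) = (1/(18655 + 2*(-183)/(-161)) + (9114 + 6283))*36335 = (1/(18655 + 2*(-183)*(-1/161)) + 15397)*36335 = (1/(18655 + 366/161) + 15397)*36335 = (1/(3003821/161) + 15397)*36335 = (161/3003821 + 15397)*36335 = (46249832098/3003821)*36335 = 1680487649280830/3003821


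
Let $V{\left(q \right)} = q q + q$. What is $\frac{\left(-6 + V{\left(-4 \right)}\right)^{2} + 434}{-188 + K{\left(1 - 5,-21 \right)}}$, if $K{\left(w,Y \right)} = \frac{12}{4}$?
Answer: $- \frac{94}{37} \approx -2.5405$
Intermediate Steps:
$V{\left(q \right)} = q + q^{2}$ ($V{\left(q \right)} = q^{2} + q = q + q^{2}$)
$K{\left(w,Y \right)} = 3$ ($K{\left(w,Y \right)} = 12 \cdot \frac{1}{4} = 3$)
$\frac{\left(-6 + V{\left(-4 \right)}\right)^{2} + 434}{-188 + K{\left(1 - 5,-21 \right)}} = \frac{\left(-6 - 4 \left(1 - 4\right)\right)^{2} + 434}{-188 + 3} = \frac{\left(-6 - -12\right)^{2} + 434}{-185} = \left(\left(-6 + 12\right)^{2} + 434\right) \left(- \frac{1}{185}\right) = \left(6^{2} + 434\right) \left(- \frac{1}{185}\right) = \left(36 + 434\right) \left(- \frac{1}{185}\right) = 470 \left(- \frac{1}{185}\right) = - \frac{94}{37}$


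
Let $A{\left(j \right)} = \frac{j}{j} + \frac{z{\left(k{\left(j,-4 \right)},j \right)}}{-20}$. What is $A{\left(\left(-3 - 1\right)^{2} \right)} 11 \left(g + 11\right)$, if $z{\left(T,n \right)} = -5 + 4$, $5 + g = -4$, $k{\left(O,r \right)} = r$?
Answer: $\frac{231}{10} \approx 23.1$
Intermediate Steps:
$g = -9$ ($g = -5 - 4 = -9$)
$z{\left(T,n \right)} = -1$
$A{\left(j \right)} = \frac{21}{20}$ ($A{\left(j \right)} = \frac{j}{j} - \frac{1}{-20} = 1 - - \frac{1}{20} = 1 + \frac{1}{20} = \frac{21}{20}$)
$A{\left(\left(-3 - 1\right)^{2} \right)} 11 \left(g + 11\right) = \frac{21 \cdot 11 \left(-9 + 11\right)}{20} = \frac{21 \cdot 11 \cdot 2}{20} = \frac{21}{20} \cdot 22 = \frac{231}{10}$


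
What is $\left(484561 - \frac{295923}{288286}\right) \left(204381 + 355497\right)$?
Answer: $\frac{2300305801364241}{8479} \approx 2.7129 \cdot 10^{11}$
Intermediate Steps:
$\left(484561 - \frac{295923}{288286}\right) \left(204381 + 355497\right) = \left(484561 - \frac{295923}{288286}\right) 559878 = \frac{139691856523}{288286} \cdot 559878 = \frac{2300305801364241}{8479}$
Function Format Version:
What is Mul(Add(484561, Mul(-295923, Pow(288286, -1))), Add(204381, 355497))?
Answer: Rational(2300305801364241, 8479) ≈ 2.7129e+11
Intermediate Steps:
Mul(Add(484561, Mul(-295923, Pow(288286, -1))), Add(204381, 355497)) = Mul(Add(484561, Mul(-295923, Rational(1, 288286))), 559878) = Mul(Add(484561, Rational(-295923, 288286)), 559878) = Mul(Rational(139691856523, 288286), 559878) = Rational(2300305801364241, 8479)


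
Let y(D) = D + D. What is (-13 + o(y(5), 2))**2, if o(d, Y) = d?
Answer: 9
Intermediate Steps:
y(D) = 2*D
(-13 + o(y(5), 2))**2 = (-13 + 2*5)**2 = (-13 + 10)**2 = (-3)**2 = 9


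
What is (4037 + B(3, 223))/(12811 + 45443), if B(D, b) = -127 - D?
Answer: 3907/58254 ≈ 0.067068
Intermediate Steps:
(4037 + B(3, 223))/(12811 + 45443) = (4037 + (-127 - 1*3))/(12811 + 45443) = (4037 + (-127 - 3))/58254 = (4037 - 130)*(1/58254) = 3907*(1/58254) = 3907/58254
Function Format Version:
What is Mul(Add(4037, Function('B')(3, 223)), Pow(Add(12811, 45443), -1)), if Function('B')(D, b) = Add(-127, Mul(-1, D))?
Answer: Rational(3907, 58254) ≈ 0.067068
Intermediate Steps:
Mul(Add(4037, Function('B')(3, 223)), Pow(Add(12811, 45443), -1)) = Mul(Add(4037, Add(-127, Mul(-1, 3))), Pow(Add(12811, 45443), -1)) = Mul(Add(4037, Add(-127, -3)), Pow(58254, -1)) = Mul(Add(4037, -130), Rational(1, 58254)) = Mul(3907, Rational(1, 58254)) = Rational(3907, 58254)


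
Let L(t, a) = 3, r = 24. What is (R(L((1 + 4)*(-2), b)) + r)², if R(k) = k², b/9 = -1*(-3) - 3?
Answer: 1089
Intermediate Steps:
b = 0 (b = 9*(-1*(-3) - 3) = 9*(3 - 3) = 9*0 = 0)
(R(L((1 + 4)*(-2), b)) + r)² = (3² + 24)² = (9 + 24)² = 33² = 1089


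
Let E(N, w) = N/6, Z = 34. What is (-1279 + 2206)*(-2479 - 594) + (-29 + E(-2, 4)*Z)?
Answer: -8546134/3 ≈ -2.8487e+6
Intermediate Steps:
E(N, w) = N/6 (E(N, w) = N*(⅙) = N/6)
(-1279 + 2206)*(-2479 - 594) + (-29 + E(-2, 4)*Z) = (-1279 + 2206)*(-2479 - 594) + (-29 + ((⅙)*(-2))*34) = 927*(-3073) + (-29 - ⅓*34) = -2848671 + (-29 - 34/3) = -2848671 - 121/3 = -8546134/3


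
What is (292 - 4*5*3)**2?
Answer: 53824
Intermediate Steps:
(292 - 4*5*3)**2 = (292 - 20*3)**2 = (292 - 60)**2 = 232**2 = 53824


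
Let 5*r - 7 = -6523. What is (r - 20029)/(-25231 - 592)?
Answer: 106661/129115 ≈ 0.82609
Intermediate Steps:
r = -6516/5 (r = 7/5 + (⅕)*(-6523) = 7/5 - 6523/5 = -6516/5 ≈ -1303.2)
(r - 20029)/(-25231 - 592) = (-6516/5 - 20029)/(-25231 - 592) = -106661/5/(-25823) = -106661/5*(-1/25823) = 106661/129115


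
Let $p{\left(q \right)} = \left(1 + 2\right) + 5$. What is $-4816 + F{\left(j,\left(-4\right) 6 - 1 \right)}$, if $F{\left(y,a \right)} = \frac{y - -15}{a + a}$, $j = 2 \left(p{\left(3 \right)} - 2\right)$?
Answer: $- \frac{240827}{50} \approx -4816.5$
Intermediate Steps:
$p{\left(q \right)} = 8$ ($p{\left(q \right)} = 3 + 5 = 8$)
$j = 12$ ($j = 2 \left(8 - 2\right) = 2 \cdot 6 = 12$)
$F{\left(y,a \right)} = \frac{15 + y}{2 a}$ ($F{\left(y,a \right)} = \frac{y + \left(-4 + 19\right)}{2 a} = \left(y + 15\right) \frac{1}{2 a} = \left(15 + y\right) \frac{1}{2 a} = \frac{15 + y}{2 a}$)
$-4816 + F{\left(j,\left(-4\right) 6 - 1 \right)} = -4816 + \frac{15 + 12}{2 \left(\left(-4\right) 6 - 1\right)} = -4816 + \frac{1}{2} \frac{1}{-24 - 1} \cdot 27 = -4816 + \frac{1}{2} \frac{1}{-25} \cdot 27 = -4816 + \frac{1}{2} \left(- \frac{1}{25}\right) 27 = -4816 - \frac{27}{50} = - \frac{240827}{50}$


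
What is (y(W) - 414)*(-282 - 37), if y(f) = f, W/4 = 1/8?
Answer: 263813/2 ≈ 1.3191e+5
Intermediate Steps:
W = ½ (W = 4*(1/8) = 4*(1*(⅛)) = 4*(⅛) = ½ ≈ 0.50000)
(y(W) - 414)*(-282 - 37) = (½ - 414)*(-282 - 37) = -827/2*(-319) = 263813/2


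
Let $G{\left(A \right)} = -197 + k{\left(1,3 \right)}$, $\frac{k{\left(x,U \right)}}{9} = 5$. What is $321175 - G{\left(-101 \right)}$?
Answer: $321327$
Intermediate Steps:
$k{\left(x,U \right)} = 45$ ($k{\left(x,U \right)} = 9 \cdot 5 = 45$)
$G{\left(A \right)} = -152$ ($G{\left(A \right)} = -197 + 45 = -152$)
$321175 - G{\left(-101 \right)} = 321175 - -152 = 321175 + 152 = 321327$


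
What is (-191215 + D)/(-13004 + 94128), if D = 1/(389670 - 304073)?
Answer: -8183715177/3471985514 ≈ -2.3571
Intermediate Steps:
D = 1/85597 ≈ 1.1683e-5
(-191215 + D)/(-13004 + 94128) = (-191215 + 1/85597)/(-13004 + 94128) = -16367430354/85597/81124 = -16367430354/85597*1/81124 = -8183715177/3471985514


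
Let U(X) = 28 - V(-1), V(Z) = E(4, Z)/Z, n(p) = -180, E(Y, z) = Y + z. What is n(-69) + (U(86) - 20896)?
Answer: -21045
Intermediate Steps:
V(Z) = (4 + Z)/Z
U(X) = 31 (U(X) = 28 - (4 - 1)/(-1) = 28 - (-1)*3 = 28 - 1*(-3) = 28 + 3 = 31)
n(-69) + (U(86) - 20896) = -180 + (31 - 20896) = -180 - 20865 = -21045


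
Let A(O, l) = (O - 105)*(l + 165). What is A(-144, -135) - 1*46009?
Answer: -53479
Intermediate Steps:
A(O, l) = (-105 + O)*(165 + l)
A(-144, -135) - 1*46009 = (-17325 - 105*(-135) + 165*(-144) - 144*(-135)) - 1*46009 = (-17325 + 14175 - 23760 + 19440) - 46009 = -7470 - 46009 = -53479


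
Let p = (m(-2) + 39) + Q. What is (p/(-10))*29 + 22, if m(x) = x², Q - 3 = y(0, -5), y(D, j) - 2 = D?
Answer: -586/5 ≈ -117.20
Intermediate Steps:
y(D, j) = 2 + D
Q = 5 (Q = 3 + (2 + 0) = 3 + 2 = 5)
p = 48 (p = ((-2)² + 39) + 5 = (4 + 39) + 5 = 43 + 5 = 48)
(p/(-10))*29 + 22 = (48/(-10))*29 + 22 = (48*(-⅒))*29 + 22 = -24/5*29 + 22 = -696/5 + 22 = -586/5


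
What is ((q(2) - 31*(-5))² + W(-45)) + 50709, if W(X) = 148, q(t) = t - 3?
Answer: 74573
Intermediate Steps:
q(t) = -3 + t
((q(2) - 31*(-5))² + W(-45)) + 50709 = (((-3 + 2) - 31*(-5))² + 148) + 50709 = ((-1 + 155)² + 148) + 50709 = (154² + 148) + 50709 = (23716 + 148) + 50709 = 23864 + 50709 = 74573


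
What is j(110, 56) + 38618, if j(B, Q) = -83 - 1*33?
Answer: 38502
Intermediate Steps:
j(B, Q) = -116 (j(B, Q) = -83 - 33 = -116)
j(110, 56) + 38618 = -116 + 38618 = 38502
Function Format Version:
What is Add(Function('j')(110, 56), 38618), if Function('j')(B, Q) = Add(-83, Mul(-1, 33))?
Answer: 38502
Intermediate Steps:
Function('j')(B, Q) = -116 (Function('j')(B, Q) = Add(-83, -33) = -116)
Add(Function('j')(110, 56), 38618) = Add(-116, 38618) = 38502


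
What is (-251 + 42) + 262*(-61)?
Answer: -16191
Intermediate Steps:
(-251 + 42) + 262*(-61) = -209 - 15982 = -16191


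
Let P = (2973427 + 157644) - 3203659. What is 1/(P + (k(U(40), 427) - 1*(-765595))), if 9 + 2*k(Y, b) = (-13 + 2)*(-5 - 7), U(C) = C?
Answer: 2/1386137 ≈ 1.4429e-6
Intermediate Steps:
k(Y, b) = 123/2 (k(Y, b) = -9/2 + ((-13 + 2)*(-5 - 7))/2 = -9/2 + (-11*(-12))/2 = -9/2 + (½)*132 = -9/2 + 66 = 123/2)
P = -72588 (P = 3131071 - 3203659 = -72588)
1/(P + (k(U(40), 427) - 1*(-765595))) = 1/(-72588 + (123/2 - 1*(-765595))) = 1/(-72588 + (123/2 + 765595)) = 1/(-72588 + 1531313/2) = 1/(1386137/2) = 2/1386137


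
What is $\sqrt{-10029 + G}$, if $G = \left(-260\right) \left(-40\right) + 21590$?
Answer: $\sqrt{21961} \approx 148.19$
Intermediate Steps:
$G = 31990$ ($G = 10400 + 21590 = 31990$)
$\sqrt{-10029 + G} = \sqrt{-10029 + 31990} = \sqrt{21961}$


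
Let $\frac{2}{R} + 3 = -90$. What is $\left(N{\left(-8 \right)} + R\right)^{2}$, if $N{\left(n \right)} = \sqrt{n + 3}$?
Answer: $\frac{\left(2 - 93 i \sqrt{5}\right)^{2}}{8649} \approx -4.9995 - 0.096175 i$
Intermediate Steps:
$R = - \frac{2}{93}$ ($R = \frac{2}{-3 - 90} = \frac{2}{-93} = 2 \left(- \frac{1}{93}\right) = - \frac{2}{93} \approx -0.021505$)
$N{\left(n \right)} = \sqrt{3 + n}$
$\left(N{\left(-8 \right)} + R\right)^{2} = \left(\sqrt{3 - 8} - \frac{2}{93}\right)^{2} = \left(\sqrt{-5} - \frac{2}{93}\right)^{2} = \left(i \sqrt{5} - \frac{2}{93}\right)^{2} = \left(- \frac{2}{93} + i \sqrt{5}\right)^{2}$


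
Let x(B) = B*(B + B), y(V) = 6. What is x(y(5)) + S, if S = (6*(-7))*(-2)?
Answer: 156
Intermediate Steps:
x(B) = 2*B**2 (x(B) = B*(2*B) = 2*B**2)
S = 84 (S = -42*(-2) = 84)
x(y(5)) + S = 2*6**2 + 84 = 2*36 + 84 = 72 + 84 = 156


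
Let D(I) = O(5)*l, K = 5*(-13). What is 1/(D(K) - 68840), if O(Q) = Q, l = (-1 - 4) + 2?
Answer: -1/68855 ≈ -1.4523e-5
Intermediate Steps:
l = -3 (l = -5 + 2 = -3)
K = -65
D(I) = -15 (D(I) = 5*(-3) = -15)
1/(D(K) - 68840) = 1/(-15 - 68840) = 1/(-68855) = -1/68855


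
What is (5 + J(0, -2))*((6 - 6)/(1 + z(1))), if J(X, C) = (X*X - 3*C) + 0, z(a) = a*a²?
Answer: 0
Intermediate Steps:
z(a) = a³
J(X, C) = X² - 3*C (J(X, C) = (X² - 3*C) + 0 = X² - 3*C)
(5 + J(0, -2))*((6 - 6)/(1 + z(1))) = (5 + (0² - 3*(-2)))*((6 - 6)/(1 + 1³)) = (5 + (0 + 6))*(0/(1 + 1)) = (5 + 6)*(0/2) = 11*(0*(½)) = 11*0 = 0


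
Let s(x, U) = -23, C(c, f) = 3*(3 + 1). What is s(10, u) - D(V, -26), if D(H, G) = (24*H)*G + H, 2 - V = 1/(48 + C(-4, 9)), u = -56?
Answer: 72757/60 ≈ 1212.6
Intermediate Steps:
C(c, f) = 12 (C(c, f) = 3*4 = 12)
V = 119/60 (V = 2 - 1/(48 + 12) = 2 - 1/60 = 119/60 ≈ 1.9833)
D(H, G) = H + 24*G*H (D(H, G) = 24*G*H + H = H + 24*G*H)
s(10, u) - D(V, -26) = -23 - 119*(1 + 24*(-26))/60 = -23 - 119*(1 - 624)/60 = -23 - 119*(-623)/60 = -23 - 1*(-74137/60) = -23 + 74137/60 = 72757/60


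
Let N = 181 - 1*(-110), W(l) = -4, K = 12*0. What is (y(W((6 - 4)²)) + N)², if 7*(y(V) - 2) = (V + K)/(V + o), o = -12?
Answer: 67322025/784 ≈ 85870.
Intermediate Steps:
K = 0
y(V) = 2 + V/(7*(-12 + V)) (y(V) = 2 + ((V + 0)/(V - 12))/7 = 2 + (V/(-12 + V))/7 = 2 + V/(7*(-12 + V)))
N = 291 (N = 181 + 110 = 291)
(y(W((6 - 4)²)) + N)² = (3*(-56 + 5*(-4))/(7*(-12 - 4)) + 291)² = ((3/7)*(-56 - 20)/(-16) + 291)² = ((3/7)*(-1/16)*(-76) + 291)² = (57/28 + 291)² = (8205/28)² = 67322025/784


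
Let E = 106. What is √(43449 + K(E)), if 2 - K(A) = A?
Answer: √43345 ≈ 208.19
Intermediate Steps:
K(A) = 2 - A
√(43449 + K(E)) = √(43449 + (2 - 1*106)) = √(43449 + (2 - 106)) = √(43449 - 104) = √43345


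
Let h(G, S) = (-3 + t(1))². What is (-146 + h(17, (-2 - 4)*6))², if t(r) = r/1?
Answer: 20164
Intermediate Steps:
t(r) = r (t(r) = r*1 = r)
h(G, S) = 4 (h(G, S) = (-3 + 1)² = (-2)² = 4)
(-146 + h(17, (-2 - 4)*6))² = (-146 + 4)² = (-142)² = 20164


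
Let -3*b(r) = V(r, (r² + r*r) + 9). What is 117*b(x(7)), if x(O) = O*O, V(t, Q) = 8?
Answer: -312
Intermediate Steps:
x(O) = O²
b(r) = -8/3 (b(r) = -⅓*8 = -8/3)
117*b(x(7)) = 117*(-8/3) = -312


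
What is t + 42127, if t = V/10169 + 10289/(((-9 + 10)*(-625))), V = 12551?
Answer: 267646629909/6355625 ≈ 42112.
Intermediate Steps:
t = -96784466/6355625 (t = 12551/10169 + 10289/(((-9 + 10)*(-625))) = 12551*(1/10169) + 10289/((1*(-625))) = 12551/10169 + 10289/(-625) = 12551/10169 + 10289*(-1/625) = 12551/10169 - 10289/625 = -96784466/6355625 ≈ -15.228)
t + 42127 = -96784466/6355625 + 42127 = 267646629909/6355625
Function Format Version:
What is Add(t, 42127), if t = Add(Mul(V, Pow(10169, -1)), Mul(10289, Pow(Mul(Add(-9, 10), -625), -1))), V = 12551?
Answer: Rational(267646629909, 6355625) ≈ 42112.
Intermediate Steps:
t = Rational(-96784466, 6355625) (t = Add(Mul(12551, Pow(10169, -1)), Mul(10289, Pow(Mul(Add(-9, 10), -625), -1))) = Add(Mul(12551, Rational(1, 10169)), Mul(10289, Pow(Mul(1, -625), -1))) = Add(Rational(12551, 10169), Mul(10289, Pow(-625, -1))) = Add(Rational(12551, 10169), Mul(10289, Rational(-1, 625))) = Add(Rational(12551, 10169), Rational(-10289, 625)) = Rational(-96784466, 6355625) ≈ -15.228)
Add(t, 42127) = Add(Rational(-96784466, 6355625), 42127) = Rational(267646629909, 6355625)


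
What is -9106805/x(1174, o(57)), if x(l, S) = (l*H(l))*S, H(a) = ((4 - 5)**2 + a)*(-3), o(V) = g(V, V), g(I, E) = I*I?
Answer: 1821361/2689099830 ≈ 0.00067731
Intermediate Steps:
g(I, E) = I**2
o(V) = V**2
H(a) = -3 - 3*a (H(a) = ((-1)**2 + a)*(-3) = (1 + a)*(-3) = -3 - 3*a)
x(l, S) = S*l*(-3 - 3*l) (x(l, S) = (l*(-3 - 3*l))*S = S*l*(-3 - 3*l))
-9106805/x(1174, o(57)) = -9106805*(-1/(11442978*(1 + 1174))) = -9106805/((-3*3249*1174*1175)) = -9106805/(-13445499150) = -9106805*(-1/13445499150) = 1821361/2689099830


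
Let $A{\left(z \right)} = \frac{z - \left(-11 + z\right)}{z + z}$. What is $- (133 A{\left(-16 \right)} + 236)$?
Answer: $- \frac{6089}{32} \approx -190.28$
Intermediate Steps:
$A{\left(z \right)} = \frac{11}{2 z}$
$- (133 A{\left(-16 \right)} + 236) = - (133 \frac{11}{2 \left(-16\right)} + 236) = - (133 \cdot \frac{11}{2} \left(- \frac{1}{16}\right) + 236) = - (133 \left(- \frac{11}{32}\right) + 236) = - (- \frac{1463}{32} + 236) = \left(-1\right) \frac{6089}{32} = - \frac{6089}{32}$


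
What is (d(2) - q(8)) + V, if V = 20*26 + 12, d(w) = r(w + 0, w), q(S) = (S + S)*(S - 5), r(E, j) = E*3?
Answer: 490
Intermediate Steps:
r(E, j) = 3*E
q(S) = 2*S*(-5 + S) (q(S) = (2*S)*(-5 + S) = 2*S*(-5 + S))
d(w) = 3*w (d(w) = 3*(w + 0) = 3*w)
V = 532 (V = 520 + 12 = 532)
(d(2) - q(8)) + V = (3*2 - 2*8*(-5 + 8)) + 532 = (6 - 2*8*3) + 532 = (6 - 1*48) + 532 = (6 - 48) + 532 = -42 + 532 = 490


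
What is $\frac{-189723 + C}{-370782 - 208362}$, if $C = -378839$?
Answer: $\frac{284281}{289572} \approx 0.98173$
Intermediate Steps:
$\frac{-189723 + C}{-370782 - 208362} = \frac{-189723 - 378839}{-370782 - 208362} = - \frac{568562}{-579144} = \left(-568562\right) \left(- \frac{1}{579144}\right) = \frac{284281}{289572}$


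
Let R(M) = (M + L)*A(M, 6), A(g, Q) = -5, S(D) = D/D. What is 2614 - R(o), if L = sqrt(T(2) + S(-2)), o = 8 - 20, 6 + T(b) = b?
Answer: 2554 + 5*I*sqrt(3) ≈ 2554.0 + 8.6602*I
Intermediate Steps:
T(b) = -6 + b
S(D) = 1
o = -12
L = I*sqrt(3) (L = sqrt((-6 + 2) + 1) = sqrt(-4 + 1) = sqrt(-3) = I*sqrt(3) ≈ 1.732*I)
R(M) = -5*M - 5*I*sqrt(3) (R(M) = (M + I*sqrt(3))*(-5) = -5*M - 5*I*sqrt(3))
2614 - R(o) = 2614 - (-5*(-12) - 5*I*sqrt(3)) = 2614 - (60 - 5*I*sqrt(3)) = 2614 + (-60 + 5*I*sqrt(3)) = 2554 + 5*I*sqrt(3)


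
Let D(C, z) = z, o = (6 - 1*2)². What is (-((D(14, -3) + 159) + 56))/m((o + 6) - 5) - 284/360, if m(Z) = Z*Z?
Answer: -39599/26010 ≈ -1.5225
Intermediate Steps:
o = 16 (o = (6 - 2)² = 4² = 16)
m(Z) = Z²
(-((D(14, -3) + 159) + 56))/m((o + 6) - 5) - 284/360 = (-((-3 + 159) + 56))/(((16 + 6) - 5)²) - 284/360 = (-(156 + 56))/((22 - 5)²) - 284*1/360 = (-1*212)/(17²) - 71/90 = -212/289 - 71/90 = -39599/26010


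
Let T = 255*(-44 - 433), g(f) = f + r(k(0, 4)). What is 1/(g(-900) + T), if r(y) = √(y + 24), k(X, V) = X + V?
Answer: -17505/2144975171 - 2*√7/15014826197 ≈ -8.1613e-6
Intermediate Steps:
k(X, V) = V + X
r(y) = √(24 + y)
g(f) = f + 2*√7 (g(f) = f + √(24 + (4 + 0)) = f + √(24 + 4) = f + √28 = f + 2*√7)
T = -121635 (T = 255*(-477) = -121635)
1/(g(-900) + T) = 1/((-900 + 2*√7) - 121635) = 1/(-122535 + 2*√7)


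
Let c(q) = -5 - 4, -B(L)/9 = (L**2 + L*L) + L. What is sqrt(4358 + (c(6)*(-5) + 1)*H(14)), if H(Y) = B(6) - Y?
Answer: I*sqrt(28578) ≈ 169.05*I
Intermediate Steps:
B(L) = -18*L**2 - 9*L (B(L) = -9*((L**2 + L*L) + L) = -9*((L**2 + L**2) + L) = -9*(2*L**2 + L) = -9*(L + 2*L**2) = -18*L**2 - 9*L)
c(q) = -9
H(Y) = -702 - Y (H(Y) = -9*6*(1 + 2*6) - Y = -9*6*(1 + 12) - Y = -9*6*13 - Y = -702 - Y)
sqrt(4358 + (c(6)*(-5) + 1)*H(14)) = sqrt(4358 + (-9*(-5) + 1)*(-702 - 1*14)) = sqrt(4358 + (45 + 1)*(-702 - 14)) = sqrt(4358 + 46*(-716)) = sqrt(4358 - 32936) = sqrt(-28578) = I*sqrt(28578)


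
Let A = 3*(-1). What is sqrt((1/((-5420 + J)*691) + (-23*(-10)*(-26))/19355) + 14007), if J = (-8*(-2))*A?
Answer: sqrt(15287586478599486892871)/1044724282 ≈ 118.35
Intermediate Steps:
A = -3
J = -48 (J = -8*(-2)*(-3) = 16*(-3) = -48)
sqrt((1/((-5420 + J)*691) + (-23*(-10)*(-26))/19355) + 14007) = sqrt((1/(-5420 - 48*691) + (-23*(-10)*(-26))/19355) + 14007) = sqrt(((1/691)/(-5468) + (230*(-26))*(1/19355)) + 14007) = sqrt((-1/5468*1/691 - 5980*1/19355) + 14007) = sqrt((-1/3778388 - 1196/3871) + 14007) = sqrt(-4518955919/14626139948 + 14007) = sqrt(204863823295717/14626139948) = sqrt(15287586478599486892871)/1044724282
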